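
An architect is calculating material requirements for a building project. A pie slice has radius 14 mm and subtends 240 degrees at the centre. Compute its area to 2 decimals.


Shape: circular sector
Radius r = 14 mm, Angle = 240 degrees
Formula: A = (angle/360) * pi * r^2
r^2 = 196
Fraction of circle = 240/360
A = (240/360) * pi * 196
A = 130.666667 * pi
A = 410.5
410.5 mm^2


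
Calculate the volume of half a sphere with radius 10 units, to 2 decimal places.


Shape: hemisphere (half of a sphere)
Radius r = 10 units
Formula: V = (1/2) * (4/3) * pi * r^3 = (2/3) * pi * r^3
r^3 = 1000
(2/3) * 1000 = 666.666667
V = 666.666667 * pi
V = 2094.4
2094.4 units^3


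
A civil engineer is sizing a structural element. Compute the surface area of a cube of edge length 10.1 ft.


Shape: cube
Side s = 10.1 ft
A cube has 6 square faces.
Formula: SA = 6 * s^2
s^2 = 102.01
SA = 6 * 102.01
SA = 612.06
612.06 ft^2


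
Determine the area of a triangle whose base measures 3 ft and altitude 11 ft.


Shape: triangle
Base b = 3 ft, Height h = 11 ft
Formula: A = (1/2) * b * h
A = 0.5 * 3 * 11
A = 0.5 * 33
A = 16.5
16.5 ft^2


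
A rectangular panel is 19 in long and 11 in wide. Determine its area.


Shape: rectangle
Length l = 19 in, Width w = 11 in
Formula: A = l * w
A = 19 * 11
A = 209
209 in^2


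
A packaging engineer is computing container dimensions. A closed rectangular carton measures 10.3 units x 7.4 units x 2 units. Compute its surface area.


Shape: rectangular prism
l = 10.3 units, w = 7.4 units, h = 2 units
Formula: SA = 2(lw + lh + wh)
lw = 76.22, lh = 20.6, wh = 14.8
lw + lh + wh = 111.62
SA = 2 * 111.62
SA = 223.24
223.24 units^2


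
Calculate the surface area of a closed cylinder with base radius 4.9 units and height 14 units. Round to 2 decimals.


Shape: closed cylinder
Radius r = 4.9 units, Height h = 14 units
Formula: SA = 2*pi*r^2 + 2*pi*r*h = 2*pi*r*(r + h)
r + h = 18.9
2 * r * (r + h) = 2 * 4.9 * 18.9 = 185.22
SA = 185.22 * pi
SA = 581.89
581.89 units^2


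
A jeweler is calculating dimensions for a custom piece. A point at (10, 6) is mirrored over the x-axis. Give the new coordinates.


Transformation: reflection
Original point: (10, 6)
Rule for reflection over the x-axis: (x, y) -> (x, -y)
Apply: (10, 6) -> (10, -6)
(10, -6)


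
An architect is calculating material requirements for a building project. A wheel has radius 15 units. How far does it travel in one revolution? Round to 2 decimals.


Shape: circle
Radius r = 15 units
Formula: C = 2 * pi * r
C = 2 * pi * 15
C = 30 * pi
C = 94.25
94.25 units


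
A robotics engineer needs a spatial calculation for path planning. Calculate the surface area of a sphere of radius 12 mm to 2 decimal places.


Shape: sphere
Radius r = 12 mm
Formula: SA = 4 * pi * r^2
r^2 = 144
SA = 4 * pi * 144
SA = 576 * pi
SA = 1809.56
1809.56 mm^2


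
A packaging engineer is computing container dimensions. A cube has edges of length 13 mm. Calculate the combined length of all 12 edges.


Shape: cube
Side s = 13 mm
A cube has 12 edges, all equal.
Formula: total edge length = 12 * s
Total = 12 * 13
Total = 156
156 mm


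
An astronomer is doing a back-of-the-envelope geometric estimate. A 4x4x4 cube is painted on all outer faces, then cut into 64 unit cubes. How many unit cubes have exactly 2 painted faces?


Large cube: 4 x 4 x 4, cut into unit cubes.
n = 4, so n - 2 = 2
Cubes with 2 painted faces lie along the edges, excluding corners.
A cube has 12 edges; each contributes (n - 2) = 2 such cubes.
Count = 12 * 2 = 24
24 unit cubes


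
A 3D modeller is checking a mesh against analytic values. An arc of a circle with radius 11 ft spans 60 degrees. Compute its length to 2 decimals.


Shape: circular arc
Radius r = 11 ft, Angle = 60 degrees
Formula: L = (angle/360) * 2 * pi * r
2 * pi * r = 22 * pi
L = (60/360) * 22 * pi
L = 3.666667 * pi
L = 11.52
11.52 ft


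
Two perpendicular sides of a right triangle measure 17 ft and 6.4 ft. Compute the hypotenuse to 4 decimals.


Shape: right triangle
Legs a = 17 ft, b = 6.4 ft
Formula: c = sqrt(a^2 + b^2)
a^2 = 289, b^2 = 40.96
a^2 + b^2 = 329.96
c = sqrt(329.96)
c = 18.1648
18.1648 ft


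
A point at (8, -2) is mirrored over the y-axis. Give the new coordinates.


Transformation: reflection
Original point: (8, -2)
Rule for reflection over the y-axis: (x, y) -> (-x, y)
Apply: (8, -2) -> (-8, -2)
(-8, -2)


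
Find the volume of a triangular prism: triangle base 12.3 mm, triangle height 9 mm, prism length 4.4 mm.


Shape: triangular prism
Triangle base = 12.3 mm, triangle height = 9 mm, prism length L = 4.4 mm
Formula: V = (1/2 * b * h_tri) * L
Cross-section area = 0.5 * 12.3 * 9 = 55.35
V = 55.35 * 4.4
V = 243.54
243.54 mm^3


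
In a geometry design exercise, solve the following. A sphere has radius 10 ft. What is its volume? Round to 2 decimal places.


Shape: sphere
Radius r = 10 ft
Formula: V = (4/3) * pi * r^3
r^3 = 1000
(4/3) * 1000 = 1333.333333
V = 1333.333333 * pi
V = 4188.79
4188.79 ft^3


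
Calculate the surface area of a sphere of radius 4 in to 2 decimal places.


Shape: sphere
Radius r = 4 in
Formula: SA = 4 * pi * r^2
r^2 = 16
SA = 4 * pi * 16
SA = 64 * pi
SA = 201.06
201.06 in^2


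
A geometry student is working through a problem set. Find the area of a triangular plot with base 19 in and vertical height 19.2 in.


Shape: triangle
Base b = 19 in, Height h = 19.2 in
Formula: A = (1/2) * b * h
A = 0.5 * 19 * 19.2
A = 0.5 * 364.8
A = 182.4
182.4 in^2


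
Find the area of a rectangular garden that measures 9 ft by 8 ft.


Shape: rectangle
Length l = 9 ft, Width w = 8 ft
Formula: A = l * w
A = 9 * 8
A = 72
72 ft^2


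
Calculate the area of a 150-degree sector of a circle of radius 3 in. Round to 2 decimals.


Shape: circular sector
Radius r = 3 in, Angle = 150 degrees
Formula: A = (angle/360) * pi * r^2
r^2 = 9
Fraction of circle = 150/360
A = (150/360) * pi * 9
A = 3.75 * pi
A = 11.78
11.78 in^2


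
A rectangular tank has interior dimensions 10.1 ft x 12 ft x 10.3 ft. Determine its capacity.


Shape: rectangular prism
l = 10.1 ft, w = 12 ft, h = 10.3 ft
Formula: V = l * w * h
V = 10.1 * 12 * 10.3
V = 121.2 * 10.3
V = 1248.36
1248.36 ft^3


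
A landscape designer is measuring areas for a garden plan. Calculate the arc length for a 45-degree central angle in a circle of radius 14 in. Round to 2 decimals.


Shape: circular arc
Radius r = 14 in, Angle = 45 degrees
Formula: L = (angle/360) * 2 * pi * r
2 * pi * r = 28 * pi
L = (45/360) * 28 * pi
L = 3.5 * pi
L = 11
11 in


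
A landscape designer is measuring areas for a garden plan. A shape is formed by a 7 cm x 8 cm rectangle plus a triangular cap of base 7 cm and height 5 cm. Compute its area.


Composite shape: rectangle + triangle
Rectangle area = 7 * 8 = 56
Triangle area = 0.5 * 7 * 5 = 17.5
Total = 56 + 17.5
Total = 73.5
73.5 cm^2


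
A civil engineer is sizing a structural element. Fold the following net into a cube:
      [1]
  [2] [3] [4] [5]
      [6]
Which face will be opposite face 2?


Net: cross layout. Take square 3 as the base (bottom).
Fold the four squares in the horizontal row up around 3: 2 -> left, 4 -> right, 5 wraps to the top.
Fold 1 and 6 up from 3: 1 -> back, 6 -> front.
Opposite pairs are therefore: (1, 6), (2, 4), (3, 5).
Face 2 is opposite face 4.
face 4


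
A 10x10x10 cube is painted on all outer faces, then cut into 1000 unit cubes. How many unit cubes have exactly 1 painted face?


Large cube: 10 x 10 x 10, cut into unit cubes.
n = 10, so n - 2 = 8
Cubes with 1 painted face lie in the interior of each face.
A cube has 6 faces; each contributes (n - 2)^2 = 64 such cubes.
Count = 6 * 64 = 384
384 unit cubes


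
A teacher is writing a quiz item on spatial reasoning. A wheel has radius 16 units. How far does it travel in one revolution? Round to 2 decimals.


Shape: circle
Radius r = 16 units
Formula: C = 2 * pi * r
C = 2 * pi * 16
C = 32 * pi
C = 100.53
100.53 units


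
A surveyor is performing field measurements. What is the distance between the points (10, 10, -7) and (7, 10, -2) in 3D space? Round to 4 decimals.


3D distance between two points
P1 = (10, 10, -7), P2 = (7, 10, -2)
Formula: d = sqrt((x2-x1)^2 + (y2-y1)^2 + (z2-z1)^2)
dx = 7 - 10 = -3
dy = 10 - 10 = 0
dz = -2 - -7 = 5
dx^2 + dy^2 + dz^2 = 9 + 0 + 25 = 34
d = sqrt(34)
d = 5.831
5.831 units


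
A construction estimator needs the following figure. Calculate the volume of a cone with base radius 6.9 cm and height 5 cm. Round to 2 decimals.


Shape: cone
Radius r = 6.9 cm, Height h = 5 cm
Formula: V = (1/3) * pi * r^2 * h
r^2 = 47.61
pi * r^2 * h = pi * 47.61 * 5 = 238.05 * pi
V = 238.05 * pi / 3
V = 249.29
249.29 cm^3


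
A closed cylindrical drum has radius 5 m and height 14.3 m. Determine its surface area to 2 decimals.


Shape: closed cylinder
Radius r = 5 m, Height h = 14.3 m
Formula: SA = 2*pi*r^2 + 2*pi*r*h = 2*pi*r*(r + h)
r + h = 19.3
2 * r * (r + h) = 2 * 5 * 19.3 = 193
SA = 193 * pi
SA = 606.33
606.33 m^2


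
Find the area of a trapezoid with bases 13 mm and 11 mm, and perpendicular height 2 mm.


Shape: trapezoid
Parallel sides a = 13 mm, b = 11 mm; Height h = 2 mm
Formula: A = (a + b) * h / 2
a + b = 13 + 11 = 24
A = 24 * 2 / 2
A = 48 / 2
A = 24
24 mm^2


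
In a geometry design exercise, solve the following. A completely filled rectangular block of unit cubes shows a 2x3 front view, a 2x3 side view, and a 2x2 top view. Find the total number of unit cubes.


Orthographic views of a solid rectangular block:
Front view 2 x 3 -> length = 2, height = 3
Side view 2 x 3 -> width = 2, height = 3 (consistent)
Top view 2 x 2 -> confirms length = 2, width = 2
The block is 2 x 2 x 3.
Total unit cubes = 2 * 2 * 3 = 12
12 unit cubes


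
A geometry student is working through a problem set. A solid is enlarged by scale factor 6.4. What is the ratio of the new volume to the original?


Linear scale factor k = 6.4
Rule: under a linear scaling by k, volumes scale by k^3.
k^3 = 6.4 * 6.4 * 6.4
k^3 = 40.96 * 6.4
k^3 = 262.144
Volume scales by a factor of 262.144.
262.144 (dimensionless)


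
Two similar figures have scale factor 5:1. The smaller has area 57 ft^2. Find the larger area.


Linear scale factor k = 5
Original area = 57 ft^2
Rule: under a linear scaling by k, areas scale by k^2.
k^2 = 5^2 = 25
New area = 57 * 25
New area = 1425
1425 ft^2


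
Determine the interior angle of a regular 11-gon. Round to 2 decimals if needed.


Shape: regular hendecagon (11 sides)
Formula: interior angle = (n - 2) * 180 / n
(n - 2) = 9
(n - 2) * 180 = 1620
angle = 1620 / 11
angle = 147.27
147.27 degrees


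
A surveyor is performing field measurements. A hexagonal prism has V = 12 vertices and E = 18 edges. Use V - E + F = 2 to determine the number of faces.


Polyhedron: hexagonal prism
Euler's formula for convex polyhedra: V - E + F = 2
Given: V = 12 vertices and E = 18 edges
Solve for F:
F = 2 + E - V = 2 + 18 - 12 = 8
8 faces


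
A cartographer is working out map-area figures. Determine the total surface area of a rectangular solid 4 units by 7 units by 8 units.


Shape: rectangular prism
l = 4 units, w = 7 units, h = 8 units
Formula: SA = 2(lw + lh + wh)
lw = 28, lh = 32, wh = 56
lw + lh + wh = 116
SA = 2 * 116
SA = 232
232 units^2


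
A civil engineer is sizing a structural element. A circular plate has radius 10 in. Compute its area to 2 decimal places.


Shape: circle
Radius r = 10 in
Formula: A = pi * r^2
r^2 = 10^2 = 100
A = pi * 100
A = 314.16
314.16 in^2


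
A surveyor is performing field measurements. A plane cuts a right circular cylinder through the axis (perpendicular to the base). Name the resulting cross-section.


Solid: right circular cylinder
Cutting plane: through the axis (perpendicular to the base)
Visualize the intersection of the plane with the solid's surface.
The boundary of the cut region is a rectangle.
rectangle


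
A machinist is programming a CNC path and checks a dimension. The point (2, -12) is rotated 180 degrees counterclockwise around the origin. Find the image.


Transformation: rotation about the origin
Original point: (2, -12)
Rule for 180 deg: (x, y) -> (-x, -y)
Apply: (2, -12) -> (-2, 12)
(-2, 12)


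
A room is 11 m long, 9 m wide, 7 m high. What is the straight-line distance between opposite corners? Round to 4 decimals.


Shape: rectangular box (space diagonal)
l = 11 m, w = 9 m, h = 7 m
Visualize: the diagonal of the base, then a right triangle with that diagonal and the height.
Formula: d = sqrt(l^2 + w^2 + h^2)
l^2 + w^2 + h^2 = 121 + 81 + 49 = 251
d = sqrt(251)
d = 15.843
15.843 m


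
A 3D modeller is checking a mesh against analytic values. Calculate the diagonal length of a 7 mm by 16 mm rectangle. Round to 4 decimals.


Shape: rectangle (diagonal via Pythagoras)
Sides: 7 mm and 16 mm
Formula: d = sqrt(l^2 + w^2)
l^2 = 49, w^2 = 256
l^2 + w^2 = 305
d = sqrt(305)
d = 17.4642
17.4642 mm


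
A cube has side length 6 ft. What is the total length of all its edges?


Shape: cube
Side s = 6 ft
A cube has 12 edges, all equal.
Formula: total edge length = 12 * s
Total = 12 * 6
Total = 72
72 ft


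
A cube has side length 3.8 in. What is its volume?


Shape: cube
Side s = 3.8 in
Formula: V = s^3
V = 3.8 * 3.8 * 3.8
V = 14.44 * 3.8
V = 54.872
54.872 in^3


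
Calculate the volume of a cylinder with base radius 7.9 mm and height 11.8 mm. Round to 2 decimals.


Shape: cylinder
Radius r = 7.9 mm, Height h = 11.8 mm
Formula: V = pi * r^2 * h
r^2 = 62.41
V = pi * 62.41 * 11.8
V = 736.438 * pi
V = 2313.59
2313.59 mm^3


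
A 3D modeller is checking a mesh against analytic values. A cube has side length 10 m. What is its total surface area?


Shape: cube
Side s = 10 m
A cube has 6 square faces.
Formula: SA = 6 * s^2
s^2 = 100
SA = 6 * 100
SA = 600
600 m^2


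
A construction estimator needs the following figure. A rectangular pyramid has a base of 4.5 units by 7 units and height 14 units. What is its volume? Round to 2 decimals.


Shape: rectangular pyramid
Base: 4.5 units x 7 units, Height h = 14 units
Formula: V = (1/3) * base_area * h
base_area = 4.5 * 7 = 31.5
base_area * h = 31.5 * 14 = 441
V = 441 / 3
V = 147
147 units^3


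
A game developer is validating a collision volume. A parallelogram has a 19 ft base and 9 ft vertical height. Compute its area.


Shape: parallelogram
Base b = 19 ft, Height h = 9 ft
Formula: A = b * h
A = 19 * 9
A = 171
171 ft^2


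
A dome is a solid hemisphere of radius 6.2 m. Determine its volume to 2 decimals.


Shape: hemisphere (half of a sphere)
Radius r = 6.2 m
Formula: V = (1/2) * (4/3) * pi * r^3 = (2/3) * pi * r^3
r^3 = 238.328
(2/3) * 238.328 = 158.885333
V = 158.885333 * pi
V = 499.15
499.15 m^3


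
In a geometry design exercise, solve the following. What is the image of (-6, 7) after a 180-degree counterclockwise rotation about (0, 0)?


Transformation: rotation about the origin
Original point: (-6, 7)
Rule for 180 deg: (x, y) -> (-x, -y)
Apply: (-6, 7) -> (6, -7)
(6, -7)


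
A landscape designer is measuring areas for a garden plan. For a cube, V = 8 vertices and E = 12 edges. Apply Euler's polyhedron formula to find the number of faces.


Polyhedron: cube
Euler's formula for convex polyhedra: V - E + F = 2
Given: V = 8 vertices and E = 12 edges
Solve for F:
F = 2 + E - V = 2 + 12 - 8 = 6
6 faces


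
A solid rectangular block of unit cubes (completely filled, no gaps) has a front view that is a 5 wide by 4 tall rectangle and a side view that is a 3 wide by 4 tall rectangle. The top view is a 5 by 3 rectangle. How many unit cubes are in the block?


Orthographic views of a solid rectangular block:
Front view 5 x 4 -> length = 5, height = 4
Side view 3 x 4 -> width = 3, height = 4 (consistent)
Top view 5 x 3 -> confirms length = 5, width = 3
The block is 5 x 3 x 4.
Total unit cubes = 5 * 3 * 4 = 60
60 unit cubes


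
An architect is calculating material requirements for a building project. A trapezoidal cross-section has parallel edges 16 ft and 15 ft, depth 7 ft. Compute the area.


Shape: trapezoid
Parallel sides a = 16 ft, b = 15 ft; Height h = 7 ft
Formula: A = (a + b) * h / 2
a + b = 16 + 15 = 31
A = 31 * 7 / 2
A = 217 / 2
A = 108.5
108.5 ft^2


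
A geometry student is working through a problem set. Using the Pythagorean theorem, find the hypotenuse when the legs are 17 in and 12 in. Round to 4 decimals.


Shape: right triangle
Legs a = 17 in, b = 12 in
Formula: c = sqrt(a^2 + b^2)
a^2 = 289, b^2 = 144
a^2 + b^2 = 433
c = sqrt(433)
c = 20.8087
20.8087 in


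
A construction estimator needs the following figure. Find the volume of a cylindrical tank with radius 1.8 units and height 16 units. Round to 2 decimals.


Shape: cylinder
Radius r = 1.8 units, Height h = 16 units
Formula: V = pi * r^2 * h
r^2 = 3.24
V = pi * 3.24 * 16
V = 51.84 * pi
V = 162.86
162.86 units^3


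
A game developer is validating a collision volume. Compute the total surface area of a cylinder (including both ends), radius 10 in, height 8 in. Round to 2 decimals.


Shape: closed cylinder
Radius r = 10 in, Height h = 8 in
Formula: SA = 2*pi*r^2 + 2*pi*r*h = 2*pi*r*(r + h)
r + h = 18
2 * r * (r + h) = 2 * 10 * 18 = 360
SA = 360 * pi
SA = 1130.97
1130.97 in^2


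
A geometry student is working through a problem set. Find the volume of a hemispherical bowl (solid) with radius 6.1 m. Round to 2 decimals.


Shape: hemisphere (half of a sphere)
Radius r = 6.1 m
Formula: V = (1/2) * (4/3) * pi * r^3 = (2/3) * pi * r^3
r^3 = 226.981
(2/3) * 226.981 = 151.320667
V = 151.320667 * pi
V = 475.39
475.39 m^3


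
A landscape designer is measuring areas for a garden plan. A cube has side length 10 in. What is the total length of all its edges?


Shape: cube
Side s = 10 in
A cube has 12 edges, all equal.
Formula: total edge length = 12 * s
Total = 12 * 10
Total = 120
120 in


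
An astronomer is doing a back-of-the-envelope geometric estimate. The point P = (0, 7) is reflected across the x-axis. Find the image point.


Transformation: reflection
Original point: (0, 7)
Rule for reflection over the x-axis: (x, y) -> (x, -y)
Apply: (0, 7) -> (0, -7)
(0, -7)


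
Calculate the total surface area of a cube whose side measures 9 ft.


Shape: cube
Side s = 9 ft
A cube has 6 square faces.
Formula: SA = 6 * s^2
s^2 = 81
SA = 6 * 81
SA = 486
486 ft^2


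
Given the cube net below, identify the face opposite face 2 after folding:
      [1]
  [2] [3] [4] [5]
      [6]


Net: cross layout. Take square 3 as the base (bottom).
Fold the four squares in the horizontal row up around 3: 2 -> left, 4 -> right, 5 wraps to the top.
Fold 1 and 6 up from 3: 1 -> back, 6 -> front.
Opposite pairs are therefore: (1, 6), (2, 4), (3, 5).
Face 2 is opposite face 4.
face 4


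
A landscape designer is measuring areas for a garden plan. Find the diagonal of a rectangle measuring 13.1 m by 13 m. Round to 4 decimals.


Shape: rectangle (diagonal via Pythagoras)
Sides: 13.1 m and 13 m
Formula: d = sqrt(l^2 + w^2)
l^2 = 171.61, w^2 = 169
l^2 + w^2 = 340.61
d = sqrt(340.61)
d = 18.4556
18.4556 m


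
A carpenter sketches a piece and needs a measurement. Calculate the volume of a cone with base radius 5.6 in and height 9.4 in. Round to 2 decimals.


Shape: cone
Radius r = 5.6 in, Height h = 9.4 in
Formula: V = (1/3) * pi * r^2 * h
r^2 = 31.36
pi * r^2 * h = pi * 31.36 * 9.4 = 294.784 * pi
V = 294.784 * pi / 3
V = 308.7
308.7 in^3


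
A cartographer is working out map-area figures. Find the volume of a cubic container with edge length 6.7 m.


Shape: cube
Side s = 6.7 m
Formula: V = s^3
V = 6.7 * 6.7 * 6.7
V = 44.89 * 6.7
V = 300.763
300.763 m^3


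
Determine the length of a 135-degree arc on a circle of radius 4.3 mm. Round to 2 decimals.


Shape: circular arc
Radius r = 4.3 mm, Angle = 135 degrees
Formula: L = (angle/360) * 2 * pi * r
2 * pi * r = 8.6 * pi
L = (135/360) * 8.6 * pi
L = 3.225 * pi
L = 10.13
10.13 mm


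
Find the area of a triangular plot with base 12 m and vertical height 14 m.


Shape: triangle
Base b = 12 m, Height h = 14 m
Formula: A = (1/2) * b * h
A = 0.5 * 12 * 14
A = 0.5 * 168
A = 84
84 m^2


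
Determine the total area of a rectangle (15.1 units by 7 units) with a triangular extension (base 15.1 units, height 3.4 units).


Composite shape: rectangle + triangle
Rectangle area = 15.1 * 7 = 105.7
Triangle area = 0.5 * 15.1 * 3.4 = 25.67
Total = 105.7 + 25.67
Total = 131.37
131.37 units^2


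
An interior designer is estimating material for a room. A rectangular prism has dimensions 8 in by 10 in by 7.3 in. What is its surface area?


Shape: rectangular prism
l = 8 in, w = 10 in, h = 7.3 in
Formula: SA = 2(lw + lh + wh)
lw = 80, lh = 58.4, wh = 73
lw + lh + wh = 211.4
SA = 2 * 211.4
SA = 422.8
422.8 in^2


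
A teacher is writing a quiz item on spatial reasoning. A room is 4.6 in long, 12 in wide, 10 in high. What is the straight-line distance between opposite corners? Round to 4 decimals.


Shape: rectangular box (space diagonal)
l = 4.6 in, w = 12 in, h = 10 in
Visualize: the diagonal of the base, then a right triangle with that diagonal and the height.
Formula: d = sqrt(l^2 + w^2 + h^2)
l^2 + w^2 + h^2 = 21.16 + 144 + 100 = 265.16
d = sqrt(265.16)
d = 16.2837
16.2837 in


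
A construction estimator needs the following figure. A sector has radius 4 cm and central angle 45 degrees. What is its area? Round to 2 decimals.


Shape: circular sector
Radius r = 4 cm, Angle = 45 degrees
Formula: A = (angle/360) * pi * r^2
r^2 = 16
Fraction of circle = 45/360
A = (45/360) * pi * 16
A = 2 * pi
A = 6.28
6.28 cm^2


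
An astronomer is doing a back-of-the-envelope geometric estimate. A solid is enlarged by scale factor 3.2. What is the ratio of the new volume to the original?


Linear scale factor k = 3.2
Rule: under a linear scaling by k, volumes scale by k^3.
k^3 = 3.2 * 3.2 * 3.2
k^3 = 10.24 * 3.2
k^3 = 32.768
Volume scales by a factor of 32.768.
32.768 (dimensionless)


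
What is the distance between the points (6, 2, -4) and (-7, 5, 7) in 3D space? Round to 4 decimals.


3D distance between two points
P1 = (6, 2, -4), P2 = (-7, 5, 7)
Formula: d = sqrt((x2-x1)^2 + (y2-y1)^2 + (z2-z1)^2)
dx = -7 - 6 = -13
dy = 5 - 2 = 3
dz = 7 - -4 = 11
dx^2 + dy^2 + dz^2 = 169 + 9 + 121 = 299
d = sqrt(299)
d = 17.2916
17.2916 units


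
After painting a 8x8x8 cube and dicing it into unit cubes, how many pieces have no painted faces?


Large cube: 8 x 8 x 8, cut into unit cubes.
n = 8, so n - 2 = 6
Unpainted cubes form the interior (n - 2)^3 block.
(n - 2)^3 = 6^3 = 216
216 unit cubes


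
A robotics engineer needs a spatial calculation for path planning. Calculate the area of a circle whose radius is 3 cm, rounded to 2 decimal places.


Shape: circle
Radius r = 3 cm
Formula: A = pi * r^2
r^2 = 3^2 = 9
A = pi * 9
A = 28.27
28.27 cm^2


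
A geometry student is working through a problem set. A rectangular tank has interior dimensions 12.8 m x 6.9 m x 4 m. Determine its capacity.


Shape: rectangular prism
l = 12.8 m, w = 6.9 m, h = 4 m
Formula: V = l * w * h
V = 12.8 * 6.9 * 4
V = 88.32 * 4
V = 353.28
353.28 m^3


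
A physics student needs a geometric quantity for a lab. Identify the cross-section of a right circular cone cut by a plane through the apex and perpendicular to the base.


Solid: right circular cone
Cutting plane: through the apex and perpendicular to the base
Visualize the intersection of the plane with the solid's surface.
The boundary of the cut region is a isosceles triangle.
isosceles triangle


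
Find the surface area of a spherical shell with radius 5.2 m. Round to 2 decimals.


Shape: sphere
Radius r = 5.2 m
Formula: SA = 4 * pi * r^2
r^2 = 27.04
SA = 4 * pi * 27.04
SA = 108.16 * pi
SA = 339.79
339.79 m^2


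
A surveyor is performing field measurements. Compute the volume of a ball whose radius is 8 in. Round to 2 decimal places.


Shape: sphere
Radius r = 8 in
Formula: V = (4/3) * pi * r^3
r^3 = 512
(4/3) * 512 = 682.666667
V = 682.666667 * pi
V = 2144.66
2144.66 in^3


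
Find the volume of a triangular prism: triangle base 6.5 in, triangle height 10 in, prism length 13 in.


Shape: triangular prism
Triangle base = 6.5 in, triangle height = 10 in, prism length L = 13 in
Formula: V = (1/2 * b * h_tri) * L
Cross-section area = 0.5 * 6.5 * 10 = 32.5
V = 32.5 * 13
V = 422.5
422.5 in^3


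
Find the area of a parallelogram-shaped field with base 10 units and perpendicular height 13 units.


Shape: parallelogram
Base b = 10 units, Height h = 13 units
Formula: A = b * h
A = 10 * 13
A = 130
130 units^2


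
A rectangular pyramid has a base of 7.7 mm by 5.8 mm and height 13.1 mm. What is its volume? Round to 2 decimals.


Shape: rectangular pyramid
Base: 7.7 mm x 5.8 mm, Height h = 13.1 mm
Formula: V = (1/3) * base_area * h
base_area = 7.7 * 5.8 = 44.66
base_area * h = 44.66 * 13.1 = 585.046
V = 585.046 / 3
V = 195.02
195.02 mm^3


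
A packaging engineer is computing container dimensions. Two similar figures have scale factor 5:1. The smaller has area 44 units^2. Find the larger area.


Linear scale factor k = 5
Original area = 44 units^2
Rule: under a linear scaling by k, areas scale by k^2.
k^2 = 5^2 = 25
New area = 44 * 25
New area = 1100
1100 units^2


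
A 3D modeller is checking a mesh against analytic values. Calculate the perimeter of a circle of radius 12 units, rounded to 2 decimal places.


Shape: circle
Radius r = 12 units
Formula: C = 2 * pi * r
C = 2 * pi * 12
C = 24 * pi
C = 75.4
75.4 units


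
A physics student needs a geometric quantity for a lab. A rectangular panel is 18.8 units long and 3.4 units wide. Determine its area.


Shape: rectangle
Length l = 18.8 units, Width w = 3.4 units
Formula: A = l * w
A = 18.8 * 3.4
A = 63.92
63.92 units^2


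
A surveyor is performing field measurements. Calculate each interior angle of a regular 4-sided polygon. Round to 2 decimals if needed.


Shape: regular square (4 sides)
Formula: interior angle = (n - 2) * 180 / n
(n - 2) = 2
(n - 2) * 180 = 360
angle = 360 / 4
angle = 90
90 degrees


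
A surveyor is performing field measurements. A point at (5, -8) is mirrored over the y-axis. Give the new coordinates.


Transformation: reflection
Original point: (5, -8)
Rule for reflection over the y-axis: (x, y) -> (-x, y)
Apply: (5, -8) -> (-5, -8)
(-5, -8)


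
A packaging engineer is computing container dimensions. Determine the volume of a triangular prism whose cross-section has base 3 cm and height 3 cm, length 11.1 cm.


Shape: triangular prism
Triangle base = 3 cm, triangle height = 3 cm, prism length L = 11.1 cm
Formula: V = (1/2 * b * h_tri) * L
Cross-section area = 0.5 * 3 * 3 = 4.5
V = 4.5 * 11.1
V = 49.95
49.95 cm^3


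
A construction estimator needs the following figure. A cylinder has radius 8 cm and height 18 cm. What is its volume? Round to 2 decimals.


Shape: cylinder
Radius r = 8 cm, Height h = 18 cm
Formula: V = pi * r^2 * h
r^2 = 64
V = pi * 64 * 18
V = 1152 * pi
V = 3619.11
3619.11 cm^3


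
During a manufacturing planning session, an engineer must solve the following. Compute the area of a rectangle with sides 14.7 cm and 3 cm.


Shape: rectangle
Length l = 14.7 cm, Width w = 3 cm
Formula: A = l * w
A = 14.7 * 3
A = 44.1
44.1 cm^2


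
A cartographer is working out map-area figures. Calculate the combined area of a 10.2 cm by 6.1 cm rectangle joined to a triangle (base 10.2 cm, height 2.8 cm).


Composite shape: rectangle + triangle
Rectangle area = 10.2 * 6.1 = 62.22
Triangle area = 0.5 * 10.2 * 2.8 = 14.28
Total = 62.22 + 14.28
Total = 76.5
76.5 cm^2


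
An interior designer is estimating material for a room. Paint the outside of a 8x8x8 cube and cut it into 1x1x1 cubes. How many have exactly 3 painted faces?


Large cube: 8 x 8 x 8, cut into unit cubes.
Cubes with 3 painted faces are at the corners. A cube always has 8 corners.
Count = 8
8 unit cubes


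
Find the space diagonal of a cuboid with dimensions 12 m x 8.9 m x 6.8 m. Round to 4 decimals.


Shape: rectangular box (space diagonal)
l = 12 m, w = 8.9 m, h = 6.8 m
Visualize: the diagonal of the base, then a right triangle with that diagonal and the height.
Formula: d = sqrt(l^2 + w^2 + h^2)
l^2 + w^2 + h^2 = 144 + 79.21 + 46.24 = 269.45
d = sqrt(269.45)
d = 16.4149
16.4149 m


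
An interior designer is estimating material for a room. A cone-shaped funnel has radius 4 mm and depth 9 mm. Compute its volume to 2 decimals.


Shape: cone
Radius r = 4 mm, Height h = 9 mm
Formula: V = (1/3) * pi * r^2 * h
r^2 = 16
pi * r^2 * h = pi * 16 * 9 = 144 * pi
V = 144 * pi / 3
V = 150.8
150.8 mm^3


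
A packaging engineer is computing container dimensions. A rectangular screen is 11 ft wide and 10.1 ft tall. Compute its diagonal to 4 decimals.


Shape: rectangle (diagonal via Pythagoras)
Sides: 11 ft and 10.1 ft
Formula: d = sqrt(l^2 + w^2)
l^2 = 121, w^2 = 102.01
l^2 + w^2 = 223.01
d = sqrt(223.01)
d = 14.9335
14.9335 ft


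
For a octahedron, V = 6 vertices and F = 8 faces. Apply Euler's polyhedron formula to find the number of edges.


Polyhedron: octahedron
Euler's formula for convex polyhedra: V - E + F = 2
Given: V = 6 vertices and F = 8 faces
Solve for E:
E = V + F - 2 = 6 + 8 - 2 = 12
12 edges


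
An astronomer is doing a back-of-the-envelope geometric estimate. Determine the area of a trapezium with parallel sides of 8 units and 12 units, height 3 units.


Shape: trapezoid
Parallel sides a = 8 units, b = 12 units; Height h = 3 units
Formula: A = (a + b) * h / 2
a + b = 8 + 12 = 20
A = 20 * 3 / 2
A = 60 / 2
A = 30
30 units^2


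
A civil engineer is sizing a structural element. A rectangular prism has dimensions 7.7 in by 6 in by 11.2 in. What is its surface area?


Shape: rectangular prism
l = 7.7 in, w = 6 in, h = 11.2 in
Formula: SA = 2(lw + lh + wh)
lw = 46.2, lh = 86.24, wh = 67.2
lw + lh + wh = 199.64
SA = 2 * 199.64
SA = 399.28
399.28 in^2


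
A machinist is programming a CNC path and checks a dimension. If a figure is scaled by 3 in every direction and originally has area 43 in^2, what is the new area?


Linear scale factor k = 3
Original area = 43 in^2
Rule: under a linear scaling by k, areas scale by k^2.
k^2 = 3^2 = 9
New area = 43 * 9
New area = 387
387 in^2


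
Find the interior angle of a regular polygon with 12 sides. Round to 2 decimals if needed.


Shape: regular dodecagon (12 sides)
Formula: interior angle = (n - 2) * 180 / n
(n - 2) = 10
(n - 2) * 180 = 1800
angle = 1800 / 12
angle = 150
150 degrees


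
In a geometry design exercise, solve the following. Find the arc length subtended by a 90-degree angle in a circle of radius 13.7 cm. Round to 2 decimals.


Shape: circular arc
Radius r = 13.7 cm, Angle = 90 degrees
Formula: L = (angle/360) * 2 * pi * r
2 * pi * r = 27.4 * pi
L = (90/360) * 27.4 * pi
L = 6.85 * pi
L = 21.52
21.52 cm


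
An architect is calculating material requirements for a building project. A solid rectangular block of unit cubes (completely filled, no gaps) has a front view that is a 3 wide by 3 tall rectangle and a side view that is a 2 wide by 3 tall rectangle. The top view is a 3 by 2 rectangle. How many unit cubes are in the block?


Orthographic views of a solid rectangular block:
Front view 3 x 3 -> length = 3, height = 3
Side view 2 x 3 -> width = 2, height = 3 (consistent)
Top view 3 x 2 -> confirms length = 3, width = 2
The block is 3 x 2 x 3.
Total unit cubes = 3 * 2 * 3 = 18
18 unit cubes


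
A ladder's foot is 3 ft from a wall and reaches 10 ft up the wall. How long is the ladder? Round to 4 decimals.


Shape: right triangle
Legs a = 3 ft, b = 10 ft
Formula: c = sqrt(a^2 + b^2)
a^2 = 9, b^2 = 100
a^2 + b^2 = 109
c = sqrt(109)
c = 10.4403
10.4403 ft


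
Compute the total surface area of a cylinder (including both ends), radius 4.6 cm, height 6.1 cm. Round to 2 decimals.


Shape: closed cylinder
Radius r = 4.6 cm, Height h = 6.1 cm
Formula: SA = 2*pi*r^2 + 2*pi*r*h = 2*pi*r*(r + h)
r + h = 10.7
2 * r * (r + h) = 2 * 4.6 * 10.7 = 98.44
SA = 98.44 * pi
SA = 309.26
309.26 cm^2


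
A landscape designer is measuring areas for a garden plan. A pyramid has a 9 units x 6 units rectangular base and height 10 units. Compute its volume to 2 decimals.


Shape: rectangular pyramid
Base: 9 units x 6 units, Height h = 10 units
Formula: V = (1/3) * base_area * h
base_area = 9 * 6 = 54
base_area * h = 54 * 10 = 540
V = 540 / 3
V = 180
180 units^3


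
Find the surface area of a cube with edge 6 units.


Shape: cube
Side s = 6 units
A cube has 6 square faces.
Formula: SA = 6 * s^2
s^2 = 36
SA = 6 * 36
SA = 216
216 units^2


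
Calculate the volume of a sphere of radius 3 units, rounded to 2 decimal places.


Shape: sphere
Radius r = 3 units
Formula: V = (4/3) * pi * r^3
r^3 = 27
(4/3) * 27 = 36
V = 36 * pi
V = 113.1
113.1 units^3


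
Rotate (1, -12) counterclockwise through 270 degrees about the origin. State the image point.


Transformation: rotation about the origin
Original point: (1, -12)
Rule for 270 deg counterclockwise: (x, y) -> (y, -x)
Apply: (1, -12) -> (-12, -1)
(-12, -1)


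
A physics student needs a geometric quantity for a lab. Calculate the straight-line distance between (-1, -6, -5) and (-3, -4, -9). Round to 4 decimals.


3D distance between two points
P1 = (-1, -6, -5), P2 = (-3, -4, -9)
Formula: d = sqrt((x2-x1)^2 + (y2-y1)^2 + (z2-z1)^2)
dx = -3 - -1 = -2
dy = -4 - -6 = 2
dz = -9 - -5 = -4
dx^2 + dy^2 + dz^2 = 4 + 4 + 16 = 24
d = sqrt(24)
d = 4.899
4.899 units


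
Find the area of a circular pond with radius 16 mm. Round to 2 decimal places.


Shape: circle
Radius r = 16 mm
Formula: A = pi * r^2
r^2 = 16^2 = 256
A = pi * 256
A = 804.25
804.25 mm^2


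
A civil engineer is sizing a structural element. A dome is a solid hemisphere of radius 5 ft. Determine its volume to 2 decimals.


Shape: hemisphere (half of a sphere)
Radius r = 5 ft
Formula: V = (1/2) * (4/3) * pi * r^3 = (2/3) * pi * r^3
r^3 = 125
(2/3) * 125 = 83.333333
V = 83.333333 * pi
V = 261.8
261.8 ft^3


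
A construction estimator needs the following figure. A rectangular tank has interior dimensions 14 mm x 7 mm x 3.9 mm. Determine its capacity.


Shape: rectangular prism
l = 14 mm, w = 7 mm, h = 3.9 mm
Formula: V = l * w * h
V = 14 * 7 * 3.9
V = 98 * 3.9
V = 382.2
382.2 mm^3


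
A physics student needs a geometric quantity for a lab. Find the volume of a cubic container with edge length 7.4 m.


Shape: cube
Side s = 7.4 m
Formula: V = s^3
V = 7.4 * 7.4 * 7.4
V = 54.76 * 7.4
V = 405.224
405.224 m^3


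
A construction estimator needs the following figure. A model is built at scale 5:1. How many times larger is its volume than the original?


Linear scale factor k = 5
Rule: under a linear scaling by k, volumes scale by k^3.
k^3 = 5 * 5 * 5
k^3 = 25 * 5
k^3 = 125
Volume scales by a factor of 125.
125 (dimensionless)


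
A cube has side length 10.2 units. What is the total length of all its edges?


Shape: cube
Side s = 10.2 units
A cube has 12 edges, all equal.
Formula: total edge length = 12 * s
Total = 12 * 10.2
Total = 122.4
122.4 units


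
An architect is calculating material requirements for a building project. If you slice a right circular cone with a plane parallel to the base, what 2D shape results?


Solid: right circular cone
Cutting plane: parallel to the base
Visualize the intersection of the plane with the solid's surface.
The boundary of the cut region is a circle.
circle


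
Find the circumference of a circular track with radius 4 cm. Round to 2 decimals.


Shape: circle
Radius r = 4 cm
Formula: C = 2 * pi * r
C = 2 * pi * 4
C = 8 * pi
C = 25.13
25.13 cm


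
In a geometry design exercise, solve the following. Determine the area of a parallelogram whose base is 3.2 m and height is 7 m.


Shape: parallelogram
Base b = 3.2 m, Height h = 7 m
Formula: A = b * h
A = 3.2 * 7
A = 22.4
22.4 m^2


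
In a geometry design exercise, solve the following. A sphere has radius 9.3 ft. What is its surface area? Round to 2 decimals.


Shape: sphere
Radius r = 9.3 ft
Formula: SA = 4 * pi * r^2
r^2 = 86.49
SA = 4 * pi * 86.49
SA = 345.96 * pi
SA = 1086.87
1086.87 ft^2


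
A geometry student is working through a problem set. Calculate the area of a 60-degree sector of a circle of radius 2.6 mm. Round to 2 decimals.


Shape: circular sector
Radius r = 2.6 mm, Angle = 60 degrees
Formula: A = (angle/360) * pi * r^2
r^2 = 6.76
Fraction of circle = 60/360
A = (60/360) * pi * 6.76
A = 1.126667 * pi
A = 3.54
3.54 mm^2


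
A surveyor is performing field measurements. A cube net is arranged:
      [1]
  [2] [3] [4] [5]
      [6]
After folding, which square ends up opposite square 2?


Net: cross layout. Take square 3 as the base (bottom).
Fold the four squares in the horizontal row up around 3: 2 -> left, 4 -> right, 5 wraps to the top.
Fold 1 and 6 up from 3: 1 -> back, 6 -> front.
Opposite pairs are therefore: (1, 6), (2, 4), (3, 5).
Face 2 is opposite face 4.
face 4


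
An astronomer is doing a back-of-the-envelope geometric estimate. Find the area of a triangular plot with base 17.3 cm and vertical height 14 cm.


Shape: triangle
Base b = 17.3 cm, Height h = 14 cm
Formula: A = (1/2) * b * h
A = 0.5 * 17.3 * 14
A = 0.5 * 242.2
A = 121.1
121.1 cm^2


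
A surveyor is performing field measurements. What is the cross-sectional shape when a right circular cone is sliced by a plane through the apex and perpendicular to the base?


Solid: right circular cone
Cutting plane: through the apex and perpendicular to the base
Visualize the intersection of the plane with the solid's surface.
The boundary of the cut region is a isosceles triangle.
isosceles triangle


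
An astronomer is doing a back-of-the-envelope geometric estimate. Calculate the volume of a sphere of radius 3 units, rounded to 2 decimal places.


Shape: sphere
Radius r = 3 units
Formula: V = (4/3) * pi * r^3
r^3 = 27
(4/3) * 27 = 36
V = 36 * pi
V = 113.1
113.1 units^3


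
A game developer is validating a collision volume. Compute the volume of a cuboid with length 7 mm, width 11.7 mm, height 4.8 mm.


Shape: rectangular prism
l = 7 mm, w = 11.7 mm, h = 4.8 mm
Formula: V = l * w * h
V = 7 * 11.7 * 4.8
V = 81.9 * 4.8
V = 393.12
393.12 mm^3


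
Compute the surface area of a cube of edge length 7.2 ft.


Shape: cube
Side s = 7.2 ft
A cube has 6 square faces.
Formula: SA = 6 * s^2
s^2 = 51.84
SA = 6 * 51.84
SA = 311.04
311.04 ft^2


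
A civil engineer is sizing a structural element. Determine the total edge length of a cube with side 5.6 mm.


Shape: cube
Side s = 5.6 mm
A cube has 12 edges, all equal.
Formula: total edge length = 12 * s
Total = 12 * 5.6
Total = 67.2
67.2 mm


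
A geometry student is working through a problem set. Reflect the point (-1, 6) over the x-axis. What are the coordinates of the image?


Transformation: reflection
Original point: (-1, 6)
Rule for reflection over the x-axis: (x, y) -> (x, -y)
Apply: (-1, 6) -> (-1, -6)
(-1, -6)


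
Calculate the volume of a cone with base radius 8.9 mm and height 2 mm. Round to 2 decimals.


Shape: cone
Radius r = 8.9 mm, Height h = 2 mm
Formula: V = (1/3) * pi * r^2 * h
r^2 = 79.21
pi * r^2 * h = pi * 79.21 * 2 = 158.42 * pi
V = 158.42 * pi / 3
V = 165.9
165.9 mm^3


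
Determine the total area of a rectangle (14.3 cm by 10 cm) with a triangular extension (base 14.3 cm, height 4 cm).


Composite shape: rectangle + triangle
Rectangle area = 14.3 * 10 = 143
Triangle area = 0.5 * 14.3 * 4 = 28.6
Total = 143 + 28.6
Total = 171.6
171.6 cm^2


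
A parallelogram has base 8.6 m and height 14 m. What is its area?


Shape: parallelogram
Base b = 8.6 m, Height h = 14 m
Formula: A = b * h
A = 8.6 * 14
A = 120.4
120.4 m^2
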